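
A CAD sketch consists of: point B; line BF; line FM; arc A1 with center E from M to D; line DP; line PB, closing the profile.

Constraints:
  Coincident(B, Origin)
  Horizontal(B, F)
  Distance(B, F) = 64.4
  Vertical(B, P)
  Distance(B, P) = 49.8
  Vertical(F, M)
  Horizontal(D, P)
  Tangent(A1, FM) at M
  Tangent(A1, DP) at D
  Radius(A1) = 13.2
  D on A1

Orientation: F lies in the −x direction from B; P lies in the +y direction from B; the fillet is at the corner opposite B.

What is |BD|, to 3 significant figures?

71.4

B is at the origin; B and F share the same y with |BF| = 64.4 and F on the −x side, so F = (-64.4, 0.00). B and P share the same x with |BP| = 49.8 and P on the +y side, so P = (0.00, 49.8). The virtual corner opposite B is at (-64.4, 49.8). The tangent condition forces EM to be normal to FM and A1 meets DP tangentially, so ED is at right angles to DP, with radius 13.2, so the center E sits 13.2 in from both sides at E = (-51.2, 36.6). That places the tangent points at M = (-64.4, 36.6) on FM and D = (-51.2, 49.8) on DP. Then |BD| = |D − B| = 71.4.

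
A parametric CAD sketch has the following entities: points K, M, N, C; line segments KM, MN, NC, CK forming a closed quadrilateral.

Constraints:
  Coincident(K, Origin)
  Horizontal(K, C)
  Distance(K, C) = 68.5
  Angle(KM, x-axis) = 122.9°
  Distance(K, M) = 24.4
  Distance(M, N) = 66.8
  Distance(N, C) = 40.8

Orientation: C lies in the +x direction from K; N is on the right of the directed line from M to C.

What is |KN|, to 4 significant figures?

43.62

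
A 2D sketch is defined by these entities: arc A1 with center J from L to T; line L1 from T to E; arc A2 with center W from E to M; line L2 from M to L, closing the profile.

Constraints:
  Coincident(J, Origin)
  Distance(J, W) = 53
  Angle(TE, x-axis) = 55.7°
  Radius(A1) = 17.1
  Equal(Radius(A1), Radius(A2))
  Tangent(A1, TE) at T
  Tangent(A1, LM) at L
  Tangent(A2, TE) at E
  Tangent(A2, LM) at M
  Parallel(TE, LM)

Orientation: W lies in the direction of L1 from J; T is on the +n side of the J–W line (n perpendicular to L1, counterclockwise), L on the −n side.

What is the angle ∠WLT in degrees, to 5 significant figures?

72.118°

The slot axis is L1's direction at 55.7°, so u = (cos 55.7°, sin 55.7°) = (0.56353, 0.82610) and n = (−sin 55.7°, cos 55.7°) = (-0.82610, 0.56353). J is at the origin and W lies 53.0 along u from J, so W = 53.0·u = (29.867, 43.783). Tangency of A1 to both parallel lines with radius 17.1 puts T and L at J ± 17.1·n: T = (-14.126, 9.6363), L = (14.126, -9.6363). Then cos ∠WLT = LW·LT / (|LW||LT|), giving 72.118°.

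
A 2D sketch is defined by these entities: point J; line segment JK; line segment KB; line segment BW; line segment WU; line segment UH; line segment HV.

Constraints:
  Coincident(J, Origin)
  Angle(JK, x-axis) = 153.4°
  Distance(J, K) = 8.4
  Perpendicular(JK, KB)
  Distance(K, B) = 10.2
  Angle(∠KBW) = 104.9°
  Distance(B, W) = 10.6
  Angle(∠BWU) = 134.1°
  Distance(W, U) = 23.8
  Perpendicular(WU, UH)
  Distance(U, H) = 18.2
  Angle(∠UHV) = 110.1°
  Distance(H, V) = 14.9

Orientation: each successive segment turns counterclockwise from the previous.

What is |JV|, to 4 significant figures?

12.24

J is at the origin; JK runs at 153.4° with length 8.4, so K = (-7.511, 3.761). The perpendicularity gives KB at right angles to JK, so KB runs at -116.6°; with |KB| = 10.2, B = (-12.08, -5.359). ∠KBW = 104.9° gives BW at -41.50° from the x-axis; with |BW| = 10.6, W = (-4.139, -12.38). ∠BWU = 134.1° gives WU at 4.400° from the x-axis; with |WU| = 23.8, U = (19.59, -10.56). WU ⟂ UH, so UH runs at 94.40°; with |UH| = 18.2, H = (18.19, 7.589). ∠UHV = 110.1° gives HV at 164.3° from the x-axis; with |HV| = 14.9, V = (3.850, 11.62). Then |JV| = |V − J| = 12.24.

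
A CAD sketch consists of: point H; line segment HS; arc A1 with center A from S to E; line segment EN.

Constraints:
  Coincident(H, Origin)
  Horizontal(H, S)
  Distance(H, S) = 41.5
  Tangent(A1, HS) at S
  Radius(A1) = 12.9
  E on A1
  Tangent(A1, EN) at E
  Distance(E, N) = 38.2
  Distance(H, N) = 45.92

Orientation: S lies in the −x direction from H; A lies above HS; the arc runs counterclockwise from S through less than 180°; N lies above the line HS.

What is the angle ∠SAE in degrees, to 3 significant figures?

67.7°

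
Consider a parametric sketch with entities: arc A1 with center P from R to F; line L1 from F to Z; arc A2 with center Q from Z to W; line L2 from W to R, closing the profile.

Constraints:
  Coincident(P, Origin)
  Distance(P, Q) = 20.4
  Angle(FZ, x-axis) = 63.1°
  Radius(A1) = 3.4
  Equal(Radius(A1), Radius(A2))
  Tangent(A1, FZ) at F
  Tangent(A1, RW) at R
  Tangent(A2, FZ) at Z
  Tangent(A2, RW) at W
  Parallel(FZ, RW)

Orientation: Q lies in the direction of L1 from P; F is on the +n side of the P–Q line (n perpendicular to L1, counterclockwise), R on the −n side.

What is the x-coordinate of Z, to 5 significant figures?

6.1976

The slot axis is L1's direction at 63.1°, so u = (cos 63.1°, sin 63.1°) = (0.45243, 0.89180) and n = (−sin 63.1°, cos 63.1°) = (-0.89180, 0.45243). P is at the origin and Q lies 20.4 along u from P, so Q = 20.4·u = (9.2297, 18.193). Tangency of A1 to both parallel lines with radius 3.4 puts F and R at P ± 3.4·n: F = (-3.0321, 1.5383), R = (3.0321, -1.5383). Equal radii place Z and W the same way about Q: Z = Q + 3.4·n = (6.1976, 19.731), W = Q − 3.4·n = (12.262, 16.654). So Z.x = 6.1976.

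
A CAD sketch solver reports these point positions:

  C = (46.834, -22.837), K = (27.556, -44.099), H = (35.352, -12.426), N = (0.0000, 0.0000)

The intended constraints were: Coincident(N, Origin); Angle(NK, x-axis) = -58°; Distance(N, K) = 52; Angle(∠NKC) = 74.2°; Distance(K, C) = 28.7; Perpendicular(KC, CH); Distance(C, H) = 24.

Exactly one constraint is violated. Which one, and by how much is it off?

Distance(C, H) = 24 — off by 8.50.

N = (0.00, 0.00) ✓; NK at -58.00° ✓; |NK| = 52.00 ✓; ∠NKC = 74.20° ✓; |KC| = 28.70 ✓; ∠(KC, CH) = 90.00° ✓; |CH| = 15.50 ✗.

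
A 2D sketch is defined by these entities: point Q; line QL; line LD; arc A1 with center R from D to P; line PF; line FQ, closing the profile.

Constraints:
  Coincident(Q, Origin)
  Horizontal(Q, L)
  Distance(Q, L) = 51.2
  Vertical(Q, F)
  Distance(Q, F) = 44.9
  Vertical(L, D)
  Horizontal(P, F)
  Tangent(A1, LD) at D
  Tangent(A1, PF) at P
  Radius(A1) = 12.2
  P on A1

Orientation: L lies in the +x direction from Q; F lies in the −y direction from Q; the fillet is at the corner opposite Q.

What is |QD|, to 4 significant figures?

60.75

Q is at the origin; Q and L share the same y with |QL| = 51.2 and L on the +x side, so L = (51.20, 0.000). QF is vertical with |QF| = 44.9 and F on the −y side, so F = (0.000, -44.90). The virtual corner opposite Q is at (51.20, -44.90). A1 meets LD tangentially, so RD is at right angles to LD and the tangent condition forces RP to be normal to PF, with radius 12.2, so the center R sits 12.2 in from both sides at R = (39.00, -32.70). That places the tangent points at D = (51.20, -32.70) on LD and P = (39.00, -44.90) on PF. Then |QD| = |D − Q| = 60.75.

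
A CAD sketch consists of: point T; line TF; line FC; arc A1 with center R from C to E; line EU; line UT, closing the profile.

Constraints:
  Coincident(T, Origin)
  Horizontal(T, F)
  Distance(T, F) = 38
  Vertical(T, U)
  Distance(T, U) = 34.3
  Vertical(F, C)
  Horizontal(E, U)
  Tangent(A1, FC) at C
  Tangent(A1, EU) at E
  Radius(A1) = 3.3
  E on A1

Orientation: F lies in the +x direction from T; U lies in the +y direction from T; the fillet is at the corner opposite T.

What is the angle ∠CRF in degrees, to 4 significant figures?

83.92°

T is at the origin; TF is horizontal with |TF| = 38.0 and F on the +x side, so F = (38.00, 0.000). T and U share the same x with |TU| = 34.3 and U on the +y side, so U = (0.000, 34.30). The virtual corner opposite T is at (38.00, 34.30). A1 meets FC tangentially, so RC is at right angles to FC and the tangent condition forces RE to be normal to EU, with radius 3.3, so the center R sits 3.3 in from both sides at R = (34.70, 31.00). That places the tangent points at C = (38.00, 31.00) on FC and E = (34.70, 34.30) on EU. Then cos ∠CRF = RC·RF / (|RC||RF|), giving 83.92°.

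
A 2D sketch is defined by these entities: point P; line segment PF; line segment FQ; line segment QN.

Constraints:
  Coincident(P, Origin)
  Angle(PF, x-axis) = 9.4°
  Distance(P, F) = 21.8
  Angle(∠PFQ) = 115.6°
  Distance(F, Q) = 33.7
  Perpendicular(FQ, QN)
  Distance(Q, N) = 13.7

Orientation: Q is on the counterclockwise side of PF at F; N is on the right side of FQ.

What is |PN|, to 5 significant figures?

54.518

P is at the origin; PF runs at 9.4° with length 21.8, so F = 21.8·(cos 9.4°, sin 9.4°) = (21.507, 3.5605). ∠PFQ = 115.6°, so FQ runs at 9.4° + (180° − 115.6°) = 73.800° from the x-axis; with |FQ| = 33.7, Q = F + 33.7·(cos 73.800°, sin 73.800°) = (30.909, 35.922). FQ ⟂ QN; with |QN| = 13.7 on the right of FQ, N = Q + 13.7·(0.96029, -0.27899) = (44.065, 32.100). Then |PN| = |N − P| = 54.518.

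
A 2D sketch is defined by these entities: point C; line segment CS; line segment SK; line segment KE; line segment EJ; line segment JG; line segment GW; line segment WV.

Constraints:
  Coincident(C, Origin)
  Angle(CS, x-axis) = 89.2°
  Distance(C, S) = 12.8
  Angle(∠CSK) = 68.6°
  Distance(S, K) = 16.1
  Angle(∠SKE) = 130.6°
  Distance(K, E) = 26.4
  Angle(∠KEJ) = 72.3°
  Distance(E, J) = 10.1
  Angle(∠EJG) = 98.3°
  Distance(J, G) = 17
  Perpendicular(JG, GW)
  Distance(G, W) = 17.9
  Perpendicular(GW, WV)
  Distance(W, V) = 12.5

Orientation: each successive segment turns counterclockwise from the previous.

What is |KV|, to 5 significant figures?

23.511

C is at the origin; CS runs at 89.2° with length 12.8, so S = (0.17872, 12.799). ∠CSK = 68.6° gives SK at -159.40° from the x-axis; with |SK| = 16.1, K = (-14.892, 7.1341). ∠SKE = 130.6° gives KE at -110.00° from the x-axis; with |KE| = 26.4, E = (-23.921, -17.674). ∠KEJ = 72.3° gives EJ at -2.3000° from the x-axis; with |EJ| = 10.1, J = (-13.829, -18.079). ∠EJG = 98.3° gives JG at 79.400° from the x-axis; with |JG| = 17.0, G = (-10.702, -1.3692). The perpendicularity gives GW at right angles to JG, so GW runs at 169.40°; with |GW| = 17.9, W = (-28.297, 1.9235). GW ⟂ WV, so WV runs at -100.60°; with |WV| = 12.5, V = (-30.596, -10.363). Then |KV| = |V − K| = 23.511.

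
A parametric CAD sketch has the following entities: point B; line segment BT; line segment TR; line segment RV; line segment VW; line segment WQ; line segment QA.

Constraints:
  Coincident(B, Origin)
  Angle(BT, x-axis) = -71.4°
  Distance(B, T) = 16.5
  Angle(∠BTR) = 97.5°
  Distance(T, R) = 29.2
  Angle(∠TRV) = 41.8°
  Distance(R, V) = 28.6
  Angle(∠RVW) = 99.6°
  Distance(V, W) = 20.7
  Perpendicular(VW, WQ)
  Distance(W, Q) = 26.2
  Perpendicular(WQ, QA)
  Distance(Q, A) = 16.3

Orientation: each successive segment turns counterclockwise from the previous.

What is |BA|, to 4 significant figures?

30.78

B is at the origin; BT runs at -71.4° with length 16.5, so T = (5.263, -15.64). ∠BTR = 97.5° gives TR at 11.10° from the x-axis; with |TR| = 29.2, R = (33.92, -10.02). ∠TRV = 41.8° gives RV at 149.3° from the x-axis; with |RV| = 28.6, V = (9.325, 4.585). ∠RVW = 99.6° gives VW at -130.3° from the x-axis; with |VW| = 20.7, W = (-4.064, -11.20). VW ⟂ WQ, so WQ runs at -40.30°; with |WQ| = 26.2, Q = (15.92, -28.15). WQ ⟂ QA, so QA runs at 49.70°; with |QA| = 16.3, A = (26.46, -15.72). Then |BA| = |A − B| = 30.78.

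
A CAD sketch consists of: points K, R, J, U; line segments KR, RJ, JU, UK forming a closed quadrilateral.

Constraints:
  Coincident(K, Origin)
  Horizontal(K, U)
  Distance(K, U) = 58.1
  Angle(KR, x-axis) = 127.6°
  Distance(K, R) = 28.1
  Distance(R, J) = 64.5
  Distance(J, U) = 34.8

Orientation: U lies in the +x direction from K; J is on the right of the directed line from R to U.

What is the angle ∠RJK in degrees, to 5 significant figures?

7.5683°

Checks: |RJ| = 64.50 ✓; |JU| = 34.80 ✓.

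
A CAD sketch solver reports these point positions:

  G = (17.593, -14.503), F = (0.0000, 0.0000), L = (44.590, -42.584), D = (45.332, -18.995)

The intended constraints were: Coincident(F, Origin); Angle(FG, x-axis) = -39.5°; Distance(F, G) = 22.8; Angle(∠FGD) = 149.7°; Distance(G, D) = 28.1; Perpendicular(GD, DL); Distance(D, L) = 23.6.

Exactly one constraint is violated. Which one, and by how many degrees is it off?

Perpendicular(GD, DL) — off by 7.40°.

F = (0.00, 0.00) ✓; FG at -39.50° ✓; |FG| = 22.80 ✓; ∠FGD = 149.7° ✓; |GD| = 28.10 ✓; ∠(GD, DL) = 82.60° ✗; |DL| = 23.60 ✓.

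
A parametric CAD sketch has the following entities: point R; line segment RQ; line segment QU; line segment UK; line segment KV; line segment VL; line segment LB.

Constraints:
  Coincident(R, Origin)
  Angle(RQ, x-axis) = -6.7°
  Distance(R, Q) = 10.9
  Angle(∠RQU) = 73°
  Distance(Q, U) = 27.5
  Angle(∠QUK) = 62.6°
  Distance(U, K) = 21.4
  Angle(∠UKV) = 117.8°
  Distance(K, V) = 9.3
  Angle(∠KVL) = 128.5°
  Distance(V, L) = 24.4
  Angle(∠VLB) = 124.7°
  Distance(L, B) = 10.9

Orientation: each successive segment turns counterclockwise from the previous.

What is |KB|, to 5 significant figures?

36.433

R is at the origin; RQ runs at -6.7° with length 10.9, so Q = (10.826, -1.2717). ∠RQU = 73.0° gives QU at 100.30° from the x-axis; with |QU| = 27.5, U = (5.9085, 25.785). ∠QUK = 62.6° gives UK at -142.30° from the x-axis; with |UK| = 21.4, K = (-11.024, 12.698). ∠UKV = 117.8° gives KV at -80.100° from the x-axis; with |KV| = 9.3, V = (-9.4247, 3.5369). ∠KVL = 128.5° gives VL at -28.600° from the x-axis; with |VL| = 24.4, L = (11.998, -8.1431). ∠VLB = 124.7° gives LB at 26.700° from the x-axis; with |LB| = 10.9, B = (21.736, -3.2456). Then |KB| = |B − K| = 36.433.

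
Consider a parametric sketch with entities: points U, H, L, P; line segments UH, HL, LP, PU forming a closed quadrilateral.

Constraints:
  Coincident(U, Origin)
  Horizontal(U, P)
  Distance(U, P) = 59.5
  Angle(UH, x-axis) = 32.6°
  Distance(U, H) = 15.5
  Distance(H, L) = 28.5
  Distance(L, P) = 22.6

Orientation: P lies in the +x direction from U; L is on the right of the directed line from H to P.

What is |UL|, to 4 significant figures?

38.17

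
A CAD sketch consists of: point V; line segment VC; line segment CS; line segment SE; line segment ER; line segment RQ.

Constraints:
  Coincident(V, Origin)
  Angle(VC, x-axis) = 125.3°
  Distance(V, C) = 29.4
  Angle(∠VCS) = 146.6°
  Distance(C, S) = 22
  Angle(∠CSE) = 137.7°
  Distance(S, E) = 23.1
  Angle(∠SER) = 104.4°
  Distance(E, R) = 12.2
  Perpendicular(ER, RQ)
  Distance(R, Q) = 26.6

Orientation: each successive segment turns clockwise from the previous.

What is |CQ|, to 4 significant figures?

17.03

V is at the origin; VC runs at 125.3° with length 29.4, so C = (-16.99, 23.99). ∠VCS = 146.6° gives CS at 91.90° from the x-axis; with |CS| = 22.0, S = (-17.72, 45.98). ∠CSE = 137.7° gives SE at 49.60° from the x-axis; with |SE| = 23.1, E = (-2.747, 63.57). ∠SER = 104.4° gives ER at -26.00° from the x-axis; with |ER| = 12.2, R = (8.218, 58.23). The perpendicularity gives RQ at right angles to ER, so RQ runs at -116.0°; with |RQ| = 26.6, Q = (-3.442, 34.32). Then |CQ| = |Q − C| = 17.03.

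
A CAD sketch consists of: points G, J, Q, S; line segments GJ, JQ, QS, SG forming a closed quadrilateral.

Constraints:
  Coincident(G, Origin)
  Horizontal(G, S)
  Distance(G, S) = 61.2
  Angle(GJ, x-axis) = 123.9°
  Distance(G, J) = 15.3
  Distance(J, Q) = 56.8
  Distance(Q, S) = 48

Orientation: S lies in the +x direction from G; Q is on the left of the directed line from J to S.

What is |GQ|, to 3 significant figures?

58.4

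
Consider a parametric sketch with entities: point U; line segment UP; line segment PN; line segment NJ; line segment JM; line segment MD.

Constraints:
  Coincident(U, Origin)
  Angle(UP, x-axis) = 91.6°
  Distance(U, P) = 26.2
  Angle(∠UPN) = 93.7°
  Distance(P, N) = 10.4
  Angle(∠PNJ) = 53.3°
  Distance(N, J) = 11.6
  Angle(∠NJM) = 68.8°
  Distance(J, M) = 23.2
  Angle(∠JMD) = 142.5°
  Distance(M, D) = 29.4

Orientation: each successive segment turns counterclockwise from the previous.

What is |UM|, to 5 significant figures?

37.196

U is at the origin; UP runs at 91.6° with length 26.2, so P = (-0.73155, 26.190). ∠UPN = 93.7° gives PN at 177.90° from the x-axis; with |PN| = 10.4, N = (-11.125, 26.571). ∠PNJ = 53.3° gives NJ at -55.400° from the x-axis; with |NJ| = 11.6, J = (-4.5376, 17.022). ∠NJM = 68.8° gives JM at 55.800° from the x-axis; with |JM| = 23.2, M = (8.5028, 36.211). Then |UM| = |M − U| = 37.196.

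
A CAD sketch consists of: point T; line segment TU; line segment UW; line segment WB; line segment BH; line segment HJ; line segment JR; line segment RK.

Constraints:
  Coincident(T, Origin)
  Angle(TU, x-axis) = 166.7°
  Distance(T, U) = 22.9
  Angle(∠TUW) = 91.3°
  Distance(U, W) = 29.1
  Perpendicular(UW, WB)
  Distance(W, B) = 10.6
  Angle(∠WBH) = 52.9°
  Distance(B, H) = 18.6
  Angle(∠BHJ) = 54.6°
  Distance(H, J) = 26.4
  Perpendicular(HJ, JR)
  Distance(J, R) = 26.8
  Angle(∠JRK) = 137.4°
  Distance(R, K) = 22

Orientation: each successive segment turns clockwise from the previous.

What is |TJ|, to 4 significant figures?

50.86

∠WBH = 52.9° gives BH at -139.1° from the x-axis; with |BH| = 18.6, H = (-19.93, 19.35). ∠BHJ = 54.6° gives HJ at 95.50° from the x-axis; with |HJ| = 26.4, J = (-22.46, 45.63). Then |TJ| = |J − T| = 50.86.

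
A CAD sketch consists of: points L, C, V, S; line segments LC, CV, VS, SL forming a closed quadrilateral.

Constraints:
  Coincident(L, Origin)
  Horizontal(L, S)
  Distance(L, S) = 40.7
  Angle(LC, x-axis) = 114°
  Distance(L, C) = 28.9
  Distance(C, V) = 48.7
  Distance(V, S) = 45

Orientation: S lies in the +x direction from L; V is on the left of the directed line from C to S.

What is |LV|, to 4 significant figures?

55.63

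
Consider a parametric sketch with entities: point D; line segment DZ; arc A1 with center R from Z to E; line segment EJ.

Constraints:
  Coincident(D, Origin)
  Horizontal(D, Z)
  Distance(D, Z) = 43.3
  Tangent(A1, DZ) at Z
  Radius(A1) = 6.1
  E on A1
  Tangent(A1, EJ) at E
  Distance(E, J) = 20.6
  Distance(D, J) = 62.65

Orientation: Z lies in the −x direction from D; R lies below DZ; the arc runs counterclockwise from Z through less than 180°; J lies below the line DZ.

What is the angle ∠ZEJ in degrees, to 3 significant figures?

151°

D is at the origin; DZ is horizontal with |DZ| = 43.3 and Z on the −x side, so Z = (-43.3, 0.00). Tangency of A1 to DZ means the radius RZ is perpendicular to DZ, so R = Z + (0, -6.1) = (-43.3, -6.10). Since RE ⟂ EJ (tangency), |RJ| = √(6.1² + 20.6²) = 21.5 regardless of where E sits on A1. So J lies on both circle(D, 62.65) and circle(R, 21.5); the below-DZ intersection is J = (-59.2, -20.6). E is the foot of the tangent from J: E = (-48.5, -2.95).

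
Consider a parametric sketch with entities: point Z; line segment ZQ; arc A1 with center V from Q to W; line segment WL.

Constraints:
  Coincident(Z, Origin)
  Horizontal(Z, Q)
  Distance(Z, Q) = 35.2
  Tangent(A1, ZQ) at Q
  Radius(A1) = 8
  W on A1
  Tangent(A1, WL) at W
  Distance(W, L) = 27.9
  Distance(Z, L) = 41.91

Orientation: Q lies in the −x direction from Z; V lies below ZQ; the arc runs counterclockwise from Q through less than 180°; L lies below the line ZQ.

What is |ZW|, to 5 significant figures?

43.394

Checks: |VW| = 8.000 ✓; ∠(VW, WL) = 90.00° ✓; |WL| = 27.90 ✓; |ZL| = 41.91 ✓.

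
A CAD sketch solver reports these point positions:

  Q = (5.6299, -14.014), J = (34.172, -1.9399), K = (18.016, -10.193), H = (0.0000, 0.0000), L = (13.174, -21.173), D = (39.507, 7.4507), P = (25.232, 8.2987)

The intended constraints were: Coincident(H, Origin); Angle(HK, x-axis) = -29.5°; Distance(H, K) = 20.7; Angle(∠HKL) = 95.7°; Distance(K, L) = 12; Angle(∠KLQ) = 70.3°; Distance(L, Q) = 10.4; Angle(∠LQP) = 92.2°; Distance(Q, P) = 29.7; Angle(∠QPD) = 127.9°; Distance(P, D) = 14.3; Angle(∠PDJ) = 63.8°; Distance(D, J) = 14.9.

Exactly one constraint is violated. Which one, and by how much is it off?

Distance(D, J) = 14.9 — off by 4.10.

H = (0.00, 0.00) ✓; HK at -29.50° ✓; |HK| = 20.70 ✓; ∠HKL = 95.70° ✓; |KL| = 12.00 ✓; ∠KLQ = 70.30° ✓; |LQ| = 10.40 ✓; ∠LQP = 92.20° ✓; |QP| = 29.70 ✓; ∠QPD = 127.9° ✓; |PD| = 14.30 ✓; ∠PDJ = 63.80° ✓; |DJ| = 10.80 ✗.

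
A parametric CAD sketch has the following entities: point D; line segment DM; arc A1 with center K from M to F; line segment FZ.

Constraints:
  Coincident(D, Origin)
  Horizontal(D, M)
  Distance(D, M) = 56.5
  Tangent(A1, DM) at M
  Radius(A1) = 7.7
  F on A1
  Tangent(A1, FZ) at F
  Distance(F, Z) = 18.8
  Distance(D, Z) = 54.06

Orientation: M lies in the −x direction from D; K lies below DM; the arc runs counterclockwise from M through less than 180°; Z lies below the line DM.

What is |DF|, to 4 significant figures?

63.04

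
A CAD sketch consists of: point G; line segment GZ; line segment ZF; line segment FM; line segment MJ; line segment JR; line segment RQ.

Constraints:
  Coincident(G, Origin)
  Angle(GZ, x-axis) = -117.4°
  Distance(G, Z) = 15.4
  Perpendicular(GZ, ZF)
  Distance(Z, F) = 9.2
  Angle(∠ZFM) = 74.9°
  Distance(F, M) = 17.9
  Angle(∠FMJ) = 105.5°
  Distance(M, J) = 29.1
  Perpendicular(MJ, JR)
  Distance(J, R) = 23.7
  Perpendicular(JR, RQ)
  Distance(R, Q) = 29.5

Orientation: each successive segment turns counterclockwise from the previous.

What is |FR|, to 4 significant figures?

34.49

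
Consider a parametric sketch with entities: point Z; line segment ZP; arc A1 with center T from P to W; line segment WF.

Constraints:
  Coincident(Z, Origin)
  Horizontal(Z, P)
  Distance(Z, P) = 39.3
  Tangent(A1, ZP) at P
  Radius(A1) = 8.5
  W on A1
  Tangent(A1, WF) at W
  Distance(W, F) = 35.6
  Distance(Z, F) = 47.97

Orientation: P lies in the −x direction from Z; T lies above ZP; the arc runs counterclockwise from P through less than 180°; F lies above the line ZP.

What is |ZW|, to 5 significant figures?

31.709

Checks: |TW| = 8.500 ✓; ∠(TW, WF) = 90.00° ✓; |WF| = 35.60 ✓; |ZF| = 47.97 ✓.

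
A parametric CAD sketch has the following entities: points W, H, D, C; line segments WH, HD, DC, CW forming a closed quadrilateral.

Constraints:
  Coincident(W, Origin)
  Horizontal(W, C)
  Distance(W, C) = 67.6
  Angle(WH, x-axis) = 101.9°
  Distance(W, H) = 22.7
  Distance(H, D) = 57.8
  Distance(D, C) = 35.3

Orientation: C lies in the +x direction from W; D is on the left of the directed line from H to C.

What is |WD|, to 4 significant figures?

61.23

W is at the origin; W and C share the same y with |WC| = 67.6 and C in +x, so C = (67.6, 0). WH runs at 101.9° with |WH| = 22.7, so H = (-4.681, 22.21). D is determined by |HD| = 57.8 and |DC| = 35.3 together: it lies at the intersection of circle(H, 57.8) and circle(C, 35.3). With |HC| = 75.62, the foot of the radical line on HC is 51.66 from H and the perpendicular offset is √(57.8² − 51.66²) = 25.93. Taking the left-of-HC solution: D = (52.32, 31.82).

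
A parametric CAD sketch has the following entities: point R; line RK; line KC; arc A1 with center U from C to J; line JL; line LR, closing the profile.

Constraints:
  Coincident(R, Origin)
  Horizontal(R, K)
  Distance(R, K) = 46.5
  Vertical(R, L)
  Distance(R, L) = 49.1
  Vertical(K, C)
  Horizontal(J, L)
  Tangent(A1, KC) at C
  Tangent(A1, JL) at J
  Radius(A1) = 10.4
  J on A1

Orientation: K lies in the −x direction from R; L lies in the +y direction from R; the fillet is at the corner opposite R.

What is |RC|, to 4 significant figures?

60.50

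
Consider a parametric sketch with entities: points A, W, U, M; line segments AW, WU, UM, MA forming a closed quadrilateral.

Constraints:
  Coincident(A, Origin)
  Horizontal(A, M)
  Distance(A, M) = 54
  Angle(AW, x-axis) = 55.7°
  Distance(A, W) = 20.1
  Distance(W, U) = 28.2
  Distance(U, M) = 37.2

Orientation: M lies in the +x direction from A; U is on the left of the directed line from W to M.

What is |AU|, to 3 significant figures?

47.4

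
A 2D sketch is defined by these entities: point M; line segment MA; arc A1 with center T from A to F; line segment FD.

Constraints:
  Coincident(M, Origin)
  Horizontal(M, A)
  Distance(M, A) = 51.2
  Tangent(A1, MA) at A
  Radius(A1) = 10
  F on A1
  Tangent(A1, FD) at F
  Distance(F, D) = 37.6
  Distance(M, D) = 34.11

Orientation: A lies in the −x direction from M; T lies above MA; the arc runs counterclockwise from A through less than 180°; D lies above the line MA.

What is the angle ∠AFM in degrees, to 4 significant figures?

153.9°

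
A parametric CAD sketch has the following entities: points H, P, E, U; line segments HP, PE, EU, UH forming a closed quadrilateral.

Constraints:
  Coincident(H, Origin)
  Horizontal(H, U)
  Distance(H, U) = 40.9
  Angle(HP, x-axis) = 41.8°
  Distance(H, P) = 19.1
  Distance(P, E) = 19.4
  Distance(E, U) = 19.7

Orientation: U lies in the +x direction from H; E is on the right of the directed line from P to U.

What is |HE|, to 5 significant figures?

22.460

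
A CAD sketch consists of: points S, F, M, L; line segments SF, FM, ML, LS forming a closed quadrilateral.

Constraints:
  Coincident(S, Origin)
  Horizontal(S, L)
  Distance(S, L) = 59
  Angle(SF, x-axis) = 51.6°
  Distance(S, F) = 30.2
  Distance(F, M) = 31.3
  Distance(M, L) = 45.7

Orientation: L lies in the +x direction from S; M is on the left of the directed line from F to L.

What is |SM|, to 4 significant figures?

61.07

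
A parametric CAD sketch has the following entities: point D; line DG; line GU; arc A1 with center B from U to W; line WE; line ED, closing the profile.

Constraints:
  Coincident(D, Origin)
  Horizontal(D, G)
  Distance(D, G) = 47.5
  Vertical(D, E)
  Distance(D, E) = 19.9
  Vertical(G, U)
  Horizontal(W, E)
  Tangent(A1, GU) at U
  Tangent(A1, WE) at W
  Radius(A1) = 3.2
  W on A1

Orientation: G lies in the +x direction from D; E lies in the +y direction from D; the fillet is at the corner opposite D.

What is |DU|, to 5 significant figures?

50.350

D is at the origin; D and G share the same y with |DG| = 47.5 and G on the +x side, so G = (47.500, 0.0000). D and E share the same x with |DE| = 19.9 and E on the +y side, so E = (0.0000, 19.900). The virtual corner opposite D is at (47.500, 19.900). Tangency of A1 to GU means the radius BU is perpendicular to GU and A1 meets WE tangentially, so BW is at right angles to WE, with radius 3.2, so the center B sits 3.2 in from both sides at B = (44.300, 16.700). That places the tangent points at U = (47.500, 16.700) on GU and W = (44.300, 19.900) on WE. Then |DU| = |U − D| = 50.350.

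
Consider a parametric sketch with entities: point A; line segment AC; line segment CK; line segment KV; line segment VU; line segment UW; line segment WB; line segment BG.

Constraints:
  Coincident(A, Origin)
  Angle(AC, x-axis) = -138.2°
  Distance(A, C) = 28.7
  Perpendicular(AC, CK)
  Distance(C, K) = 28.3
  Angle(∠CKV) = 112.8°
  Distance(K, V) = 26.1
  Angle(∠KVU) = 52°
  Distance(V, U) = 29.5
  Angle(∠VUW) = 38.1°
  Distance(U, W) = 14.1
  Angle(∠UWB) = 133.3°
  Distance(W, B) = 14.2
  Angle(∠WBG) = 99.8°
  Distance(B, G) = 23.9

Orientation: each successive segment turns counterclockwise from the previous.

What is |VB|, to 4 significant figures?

7.893

A is at the origin; AC runs at -138.2° with length 28.7, so C = (-21.40, -19.13). The perpendicularity gives CK at right angles to AC, so CK runs at -48.20°; with |CK| = 28.3, K = (-2.532, -40.23). ∠CKV = 112.8° gives KV at 19.00° from the x-axis; with |KV| = 26.1, V = (22.15, -31.73). ∠KVU = 52.0° gives VU at 147.0° from the x-axis; with |VU| = 29.5, U = (-2.595, -15.66). ∠VUW = 38.1° gives UW at -71.10° from the x-axis; with |UW| = 14.1, W = (1.972, -29.00). ∠UWB = 133.3° gives WB at -24.40° from the x-axis; with |WB| = 14.2, B = (14.90, -34.87). Then |VB| = |B − V| = 7.893.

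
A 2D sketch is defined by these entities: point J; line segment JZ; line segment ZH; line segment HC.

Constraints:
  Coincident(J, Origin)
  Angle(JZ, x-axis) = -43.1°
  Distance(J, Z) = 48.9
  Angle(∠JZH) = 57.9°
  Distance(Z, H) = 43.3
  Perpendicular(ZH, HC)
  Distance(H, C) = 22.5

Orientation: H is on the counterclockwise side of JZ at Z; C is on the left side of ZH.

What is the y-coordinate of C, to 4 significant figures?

13.39

∠JZH = 57.9°, so ZH runs at -43.1° + (180° − 57.9°) = 79.00° from the x-axis; with |ZH| = 43.3, H = Z + 43.3·(cos 79.00°, sin 79.00°) = (43.97, 9.092). The perpendicularity gives HC at right angles to ZH; with |HC| = 22.5 on the left of ZH, C = H + 22.5·(-0.9816, 0.1908) = (21.88, 13.39). So C.y = 13.39.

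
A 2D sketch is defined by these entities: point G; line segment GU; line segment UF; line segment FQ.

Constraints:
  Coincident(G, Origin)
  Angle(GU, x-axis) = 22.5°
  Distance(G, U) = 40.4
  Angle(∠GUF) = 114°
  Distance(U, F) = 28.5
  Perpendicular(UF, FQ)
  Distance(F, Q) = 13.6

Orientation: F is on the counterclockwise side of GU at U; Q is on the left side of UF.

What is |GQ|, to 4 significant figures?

50.62

G is at the origin; GU runs at 22.5° with length 40.4, so U = 40.4·(cos 22.5°, sin 22.5°) = (37.32, 15.46). ∠GUF = 114.0°, so UF runs at 22.5° + (180° − 114.0°) = 88.50° from the x-axis; with |UF| = 28.5, F = U + 28.5·(cos 88.50°, sin 88.50°) = (38.07, 43.95). The perpendicularity gives FQ at right angles to UF; with |FQ| = 13.6 on the left of UF, Q = F + 13.6·(-0.9997, 0.02618) = (24.48, 44.31). Then |GQ| = |Q − G| = 50.62.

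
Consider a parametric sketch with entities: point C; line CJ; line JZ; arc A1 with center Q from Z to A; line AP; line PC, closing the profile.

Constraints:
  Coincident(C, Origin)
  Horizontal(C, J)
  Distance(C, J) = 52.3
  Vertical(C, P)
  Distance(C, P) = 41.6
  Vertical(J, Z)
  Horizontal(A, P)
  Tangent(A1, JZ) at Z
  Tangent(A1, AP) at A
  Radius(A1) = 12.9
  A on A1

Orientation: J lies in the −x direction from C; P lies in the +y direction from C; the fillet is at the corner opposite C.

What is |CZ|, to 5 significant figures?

59.657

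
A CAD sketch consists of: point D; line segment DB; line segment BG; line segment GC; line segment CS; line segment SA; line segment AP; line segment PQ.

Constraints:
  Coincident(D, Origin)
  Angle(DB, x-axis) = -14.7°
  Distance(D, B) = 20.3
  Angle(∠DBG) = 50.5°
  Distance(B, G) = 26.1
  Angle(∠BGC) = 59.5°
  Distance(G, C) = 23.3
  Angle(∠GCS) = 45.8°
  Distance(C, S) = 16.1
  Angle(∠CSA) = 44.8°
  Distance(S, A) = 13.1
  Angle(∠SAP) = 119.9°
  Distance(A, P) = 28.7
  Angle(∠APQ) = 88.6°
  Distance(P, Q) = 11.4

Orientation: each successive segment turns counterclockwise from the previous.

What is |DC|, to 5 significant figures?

4.6174

∠DBG = 50.5° gives BG at 114.80° from the x-axis; with |BG| = 26.1, G = (8.6878, 18.542). ∠BGC = 59.5° gives GC at -124.70° from the x-axis; with |GC| = 23.3, C = (-4.5764, -0.61425). Then |DC| = |C − D| = 4.6174.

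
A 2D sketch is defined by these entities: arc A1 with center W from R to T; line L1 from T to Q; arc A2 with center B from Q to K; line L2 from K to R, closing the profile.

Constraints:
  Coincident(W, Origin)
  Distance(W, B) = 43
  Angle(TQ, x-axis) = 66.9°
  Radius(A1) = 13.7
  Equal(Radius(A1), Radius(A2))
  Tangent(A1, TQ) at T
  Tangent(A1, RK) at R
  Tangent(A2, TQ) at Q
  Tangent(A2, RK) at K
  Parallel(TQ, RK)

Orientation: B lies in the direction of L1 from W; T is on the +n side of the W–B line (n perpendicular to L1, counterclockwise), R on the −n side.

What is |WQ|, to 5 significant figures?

45.130

The slot axis is L1's direction at 66.9°, so u = (cos 66.9°, sin 66.9°) = (0.39234, 0.91982) and n = (−sin 66.9°, cos 66.9°) = (-0.91982, 0.39234). W is at the origin and B lies 43.0 along u from W, so B = 43.0·u = (16.870, 39.552). Tangency of A1 to both parallel lines with radius 13.7 puts T and R at W ± 13.7·n: T = (-12.602, 5.3750), R = (12.602, -5.3750). Equal radii place Q and K the same way about B: Q = B + 13.7·n = (4.2689, 44.927), K = B − 13.7·n = (29.472, 34.177). Then |WQ| = |Q − W| = 45.130.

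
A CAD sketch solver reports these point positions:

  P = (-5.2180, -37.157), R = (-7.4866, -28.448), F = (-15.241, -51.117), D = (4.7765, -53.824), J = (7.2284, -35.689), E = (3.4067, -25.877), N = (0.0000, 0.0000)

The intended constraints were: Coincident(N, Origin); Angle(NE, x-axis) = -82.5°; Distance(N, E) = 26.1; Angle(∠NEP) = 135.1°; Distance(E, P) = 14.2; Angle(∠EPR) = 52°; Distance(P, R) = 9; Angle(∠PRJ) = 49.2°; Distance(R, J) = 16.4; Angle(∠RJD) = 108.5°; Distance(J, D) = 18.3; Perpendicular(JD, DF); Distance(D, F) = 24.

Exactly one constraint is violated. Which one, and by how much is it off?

Distance(D, F) = 24 — off by 3.80.

N = (0.00, 0.00) ✓; NE at -82.50° ✓; |NE| = 26.10 ✓; ∠NEP = 135.1° ✓; |EP| = 14.20 ✓; ∠EPR = 52.00° ✓; |PR| = 9.000 ✓; ∠PRJ = 49.20° ✓; |RJ| = 16.40 ✓; ∠RJD = 108.5° ✓; |JD| = 18.30 ✓; ∠(JD, DF) = 90.00° ✓; |DF| = 20.20 ✗.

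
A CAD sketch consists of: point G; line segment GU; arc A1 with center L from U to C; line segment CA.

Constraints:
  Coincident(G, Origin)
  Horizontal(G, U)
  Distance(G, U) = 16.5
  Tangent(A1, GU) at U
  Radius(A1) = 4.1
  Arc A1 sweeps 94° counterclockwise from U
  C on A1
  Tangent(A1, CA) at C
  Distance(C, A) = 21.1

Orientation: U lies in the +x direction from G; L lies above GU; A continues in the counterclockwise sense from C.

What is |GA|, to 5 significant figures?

31.819

G is at the origin; GU is horizontal with |GU| = 16.5 and U on the +x side, so U = (16.500, 0.0000). The tangent condition forces LU to be normal to GU, so L = U + (0, 4.1) = (16.500, 4.1000). On A1, U sits at bearing -90° from L; a 94° counterclockwise sweep puts C at bearing 4°, so C = L + 4.1·(cos 4°, sin 4°) = (20.590, 4.3860). A1 meets CA tangentially, so LC is at right angles to CA, so CA runs along (−sin 4°, cos 4°); with |CA| = 21.1, A = (19.118, 25.435). Then |GA| = |A − G| = 31.819.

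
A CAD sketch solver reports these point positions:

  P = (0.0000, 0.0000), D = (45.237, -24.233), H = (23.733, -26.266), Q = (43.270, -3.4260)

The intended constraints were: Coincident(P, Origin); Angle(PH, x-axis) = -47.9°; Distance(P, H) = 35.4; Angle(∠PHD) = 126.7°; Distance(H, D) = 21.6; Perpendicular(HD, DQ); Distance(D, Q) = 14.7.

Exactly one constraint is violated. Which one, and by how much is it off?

Distance(D, Q) = 14.7 — off by 6.20.

P = (0.00, 0.00) ✓; PH at -47.90° ✓; |PH| = 35.40 ✓; ∠PHD = 126.7° ✓; |HD| = 21.60 ✓; ∠(HD, DQ) = 90.00° ✓; |DQ| = 20.90 ✗.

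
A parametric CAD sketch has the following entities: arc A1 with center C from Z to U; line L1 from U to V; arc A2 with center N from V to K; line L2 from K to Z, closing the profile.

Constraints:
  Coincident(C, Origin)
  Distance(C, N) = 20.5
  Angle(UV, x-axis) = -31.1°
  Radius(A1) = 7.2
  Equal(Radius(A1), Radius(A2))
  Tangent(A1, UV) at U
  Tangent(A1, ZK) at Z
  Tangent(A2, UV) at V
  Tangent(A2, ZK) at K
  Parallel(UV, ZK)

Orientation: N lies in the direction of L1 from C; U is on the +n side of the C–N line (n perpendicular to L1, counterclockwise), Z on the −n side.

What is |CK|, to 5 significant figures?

21.728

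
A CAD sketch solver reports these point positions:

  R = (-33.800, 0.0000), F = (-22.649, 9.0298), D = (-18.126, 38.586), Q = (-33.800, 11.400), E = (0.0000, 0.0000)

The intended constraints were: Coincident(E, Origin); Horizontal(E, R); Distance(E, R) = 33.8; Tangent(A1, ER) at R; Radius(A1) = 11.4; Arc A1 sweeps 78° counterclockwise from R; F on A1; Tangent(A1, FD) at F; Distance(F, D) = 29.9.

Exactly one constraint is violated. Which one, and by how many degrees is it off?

Tangent(A1, FD) at F — off by 3.30°.

E = (0.00, 0.00) ✓; E.y = 0.00, R.y = 0.00 ✓; |ER| = 33.80 ✓; ∠(QR, RE) = 90.00° ✓; |QR| = 11.40 ✓; bearing(Q→F) − bearing(Q→R) = 78.00° ✓; |QF| = 11.40 ✓; ∠(QF, FD) = 86.70° ✗; |FD| = 29.90 ✓.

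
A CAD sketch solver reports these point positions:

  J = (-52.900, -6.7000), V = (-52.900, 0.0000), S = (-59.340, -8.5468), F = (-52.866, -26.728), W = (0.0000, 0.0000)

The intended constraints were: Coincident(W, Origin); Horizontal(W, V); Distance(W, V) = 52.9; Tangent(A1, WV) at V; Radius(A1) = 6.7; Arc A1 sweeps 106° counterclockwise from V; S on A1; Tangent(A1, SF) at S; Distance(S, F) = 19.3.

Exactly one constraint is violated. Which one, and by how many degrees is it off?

Tangent(A1, SF) at S — off by 3.60°.

W = (0.00, 0.00) ✓; W.y = 0.00, V.y = 0.00 ✓; |WV| = 52.90 ✓; ∠(JV, VW) = 90.00° ✓; |JV| = 6.700 ✓; bearing(J→S) − bearing(J→V) = 106.0° ✓; |JS| = 6.700 ✓; ∠(JS, SF) = 86.40° ✗; |SF| = 19.30 ✓.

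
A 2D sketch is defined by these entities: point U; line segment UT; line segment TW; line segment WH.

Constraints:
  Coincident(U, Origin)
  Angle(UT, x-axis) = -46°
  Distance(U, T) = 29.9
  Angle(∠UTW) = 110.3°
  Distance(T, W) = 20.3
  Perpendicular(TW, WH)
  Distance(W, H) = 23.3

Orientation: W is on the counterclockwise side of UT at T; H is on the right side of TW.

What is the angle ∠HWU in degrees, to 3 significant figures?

132°

U is at the origin; UT runs at -46.0° with length 29.9, so T = 29.9·(cos -46.0°, sin -46.0°) = (20.8, -21.5). ∠UTW = 110.3°, so TW runs at -46.0° + (180° − 110.3°) = 23.7° from the x-axis; with |TW| = 20.3, W = T + 20.3·(cos 23.7°, sin 23.7°) = (39.4, -13.3). TW ⟂ WH; with |WH| = 23.3 on the right of TW, H = W + 23.3·(0.402, -0.916) = (48.7, -34.7). Then cos ∠HWU = WH·WU / (|WH||WU|), giving 132°.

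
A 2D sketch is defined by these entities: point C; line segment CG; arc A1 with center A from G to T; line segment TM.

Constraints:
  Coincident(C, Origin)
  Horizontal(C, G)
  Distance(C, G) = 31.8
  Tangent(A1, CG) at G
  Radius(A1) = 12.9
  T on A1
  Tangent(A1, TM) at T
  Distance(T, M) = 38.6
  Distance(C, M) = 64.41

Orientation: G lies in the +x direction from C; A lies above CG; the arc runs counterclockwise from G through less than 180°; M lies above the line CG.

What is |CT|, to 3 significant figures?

47.1

C is at the origin; C and G share the same y with |CG| = 31.8 and G on the +x side, so G = (31.8, 0.00). The tangent condition forces AG to be normal to CG, so A = G + (0, 12.9) = (31.8, 12.9). Since AT ⟂ TM (tangency), |AM| = √(12.9² + 38.6²) = 40.7 regardless of where T sits on A1. So M lies on both circle(C, 64.41) and circle(A, 40.7); the above-CG intersection is M = (36.1, 53.4). T is the foot of the tangent from M: T = (44.4, 15.7).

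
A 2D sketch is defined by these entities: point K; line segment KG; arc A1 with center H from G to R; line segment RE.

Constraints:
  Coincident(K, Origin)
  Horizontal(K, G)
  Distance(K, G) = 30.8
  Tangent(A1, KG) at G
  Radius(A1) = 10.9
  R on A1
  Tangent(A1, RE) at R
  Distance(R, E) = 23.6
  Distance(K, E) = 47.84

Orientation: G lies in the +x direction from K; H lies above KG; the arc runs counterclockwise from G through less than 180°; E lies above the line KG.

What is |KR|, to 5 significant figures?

43.526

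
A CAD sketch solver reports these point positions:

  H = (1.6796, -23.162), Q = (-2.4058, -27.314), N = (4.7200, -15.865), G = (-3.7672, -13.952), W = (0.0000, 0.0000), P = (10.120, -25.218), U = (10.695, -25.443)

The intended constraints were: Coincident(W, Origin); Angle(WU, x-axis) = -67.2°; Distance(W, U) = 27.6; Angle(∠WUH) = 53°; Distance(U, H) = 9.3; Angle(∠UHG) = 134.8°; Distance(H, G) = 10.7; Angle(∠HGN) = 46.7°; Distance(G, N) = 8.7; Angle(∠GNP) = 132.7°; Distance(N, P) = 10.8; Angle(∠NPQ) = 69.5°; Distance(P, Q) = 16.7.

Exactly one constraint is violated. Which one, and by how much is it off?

Distance(P, Q) = 16.7 — off by 4.00.

W = (0.00, 0.00) ✓; WU at -67.20° ✓; |WU| = 27.60 ✓; ∠WUH = 53.00° ✓; |UH| = 9.299 ✓; ∠UHG = 134.8° ✓; |HG| = 10.70 ✓; ∠HGN = 46.70° ✓; |GN| = 8.700 ✓; ∠GNP = 132.7° ✓; |NP| = 10.80 ✓; ∠NPQ = 69.50° ✓; |PQ| = 12.70 ✗.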